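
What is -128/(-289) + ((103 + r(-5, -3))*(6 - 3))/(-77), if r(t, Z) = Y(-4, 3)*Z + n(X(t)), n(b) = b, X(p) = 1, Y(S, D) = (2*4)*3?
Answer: -17888/22253 ≈ -0.80385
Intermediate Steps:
Y(S, D) = 24 (Y(S, D) = 8*3 = 24)
r(t, Z) = 1 + 24*Z (r(t, Z) = 24*Z + 1 = 1 + 24*Z)
-128/(-289) + ((103 + r(-5, -3))*(6 - 3))/(-77) = -128/(-289) + ((103 + (1 + 24*(-3)))*(6 - 3))/(-77) = -128*(-1/289) + ((103 + (1 - 72))*3)*(-1/77) = 128/289 + ((103 - 71)*3)*(-1/77) = 128/289 + (32*3)*(-1/77) = 128/289 + 96*(-1/77) = 128/289 - 96/77 = -17888/22253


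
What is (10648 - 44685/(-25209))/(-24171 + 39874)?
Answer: 29830013/43984103 ≈ 0.67820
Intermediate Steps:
(10648 - 44685/(-25209))/(-24171 + 39874) = (10648 - 44685*(-1/25209))/15703 = (10648 + 4965/2801)*(1/15703) = (29830013/2801)*(1/15703) = 29830013/43984103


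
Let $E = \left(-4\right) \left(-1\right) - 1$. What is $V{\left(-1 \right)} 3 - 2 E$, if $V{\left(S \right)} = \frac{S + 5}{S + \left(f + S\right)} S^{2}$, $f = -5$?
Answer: $- \frac{54}{7} \approx -7.7143$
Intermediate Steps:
$E = 3$ ($E = 4 - 1 = 3$)
$V{\left(S \right)} = \frac{S^{2} \left(5 + S\right)}{-5 + 2 S}$ ($V{\left(S \right)} = \frac{S + 5}{S + \left(-5 + S\right)} S^{2} = \frac{5 + S}{-5 + 2 S} S^{2} = \frac{S^{2} \left(5 + S\right)}{-5 + 2 S}$)
$V{\left(-1 \right)} 3 - 2 E = \frac{\left(-1\right)^{2} \left(5 - 1\right)}{-5 + 2 \left(-1\right)} 3 - 6 = 1 \frac{1}{-5 - 2} \cdot 4 \cdot 3 - 6 = 1 \frac{1}{-7} \cdot 4 \cdot 3 - 6 = 1 \left(- \frac{1}{7}\right) 4 \cdot 3 - 6 = \left(- \frac{4}{7}\right) 3 - 6 = - \frac{12}{7} - 6 = - \frac{54}{7}$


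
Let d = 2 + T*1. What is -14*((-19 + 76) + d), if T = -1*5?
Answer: -756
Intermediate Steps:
T = -5
d = -3 (d = 2 - 5*1 = 2 - 5 = -3)
-14*((-19 + 76) + d) = -14*((-19 + 76) - 3) = -14*(57 - 3) = -14*54 = -756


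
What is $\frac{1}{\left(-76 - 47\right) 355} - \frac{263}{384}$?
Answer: $- \frac{1276031}{1863040} \approx -0.68492$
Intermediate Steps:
$\frac{1}{\left(-76 - 47\right) 355} - \frac{263}{384} = \frac{1}{-123} \cdot \frac{1}{355} - \frac{263}{384} = \left(- \frac{1}{123}\right) \frac{1}{355} - \frac{263}{384} = - \frac{1}{43665} - \frac{263}{384} = - \frac{1276031}{1863040}$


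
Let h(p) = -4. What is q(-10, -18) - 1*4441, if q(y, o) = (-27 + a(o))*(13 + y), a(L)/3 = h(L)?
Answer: -4558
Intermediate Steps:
a(L) = -12 (a(L) = 3*(-4) = -12)
q(y, o) = -507 - 39*y (q(y, o) = (-27 - 12)*(13 + y) = -39*(13 + y) = -507 - 39*y)
q(-10, -18) - 1*4441 = (-507 - 39*(-10)) - 1*4441 = (-507 + 390) - 4441 = -117 - 4441 = -4558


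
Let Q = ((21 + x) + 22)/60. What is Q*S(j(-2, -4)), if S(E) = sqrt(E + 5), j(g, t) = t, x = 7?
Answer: 5/6 ≈ 0.83333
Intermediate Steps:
S(E) = sqrt(5 + E)
Q = 5/6 (Q = ((21 + 7) + 22)/60 = (28 + 22)*(1/60) = 50*(1/60) = 5/6 ≈ 0.83333)
Q*S(j(-2, -4)) = 5*sqrt(5 - 4)/6 = 5*sqrt(1)/6 = (5/6)*1 = 5/6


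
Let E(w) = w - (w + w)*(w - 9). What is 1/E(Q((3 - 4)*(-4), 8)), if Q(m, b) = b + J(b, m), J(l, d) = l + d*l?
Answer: -1/3696 ≈ -0.00027056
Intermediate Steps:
Q(m, b) = b + b*(1 + m)
E(w) = w - 2*w*(-9 + w)
1/E(Q((3 - 4)*(-4), 8)) = 1/((8*(2 + (3 - 4)*(-4)))*(19 - 16*(2 + (3 - 4)*(-4)))) = 1/((8*(2 - 1*(-4)))*(19 - 16*(2 - 1*(-4)))) = 1/((8*(2 + 4))*(19 - 16*(2 + 4))) = 1/((8*6)*(19 - 16*6)) = 1/(48*(19 - 2*48)) = 1/(48*(19 - 96)) = 1/(48*(-77)) = 1/(-3696) = -1/3696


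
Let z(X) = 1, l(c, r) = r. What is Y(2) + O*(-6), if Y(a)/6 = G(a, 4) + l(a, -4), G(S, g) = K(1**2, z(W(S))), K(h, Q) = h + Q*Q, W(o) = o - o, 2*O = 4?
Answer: -24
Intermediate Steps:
O = 2 (O = (1/2)*4 = 2)
W(o) = 0
K(h, Q) = h + Q**2
G(S, g) = 2 (G(S, g) = 1**2 + 1**2 = 1 + 1 = 2)
Y(a) = -12 (Y(a) = 6*(2 - 4) = 6*(-2) = -12)
Y(2) + O*(-6) = -12 + 2*(-6) = -12 - 12 = -24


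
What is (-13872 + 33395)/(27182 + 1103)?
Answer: 19523/28285 ≈ 0.69022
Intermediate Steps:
(-13872 + 33395)/(27182 + 1103) = 19523/28285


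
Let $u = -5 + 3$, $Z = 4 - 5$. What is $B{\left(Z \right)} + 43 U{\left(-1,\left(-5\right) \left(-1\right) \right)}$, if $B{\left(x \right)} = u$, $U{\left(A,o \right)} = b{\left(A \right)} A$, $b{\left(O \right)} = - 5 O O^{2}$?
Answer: $-217$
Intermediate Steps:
$b{\left(O \right)} = - 5 O^{3}$
$Z = -1$ ($Z = 4 - 5 = -1$)
$U{\left(A,o \right)} = - 5 A^{4}$ ($U{\left(A,o \right)} = - 5 A^{3} A = - 5 A^{4}$)
$u = -2$
$B{\left(x \right)} = -2$
$B{\left(Z \right)} + 43 U{\left(-1,\left(-5\right) \left(-1\right) \right)} = -2 + 43 \left(- 5 \left(-1\right)^{4}\right) = -2 + 43 \left(\left(-5\right) 1\right) = -2 + 43 \left(-5\right) = -2 - 215 = -217$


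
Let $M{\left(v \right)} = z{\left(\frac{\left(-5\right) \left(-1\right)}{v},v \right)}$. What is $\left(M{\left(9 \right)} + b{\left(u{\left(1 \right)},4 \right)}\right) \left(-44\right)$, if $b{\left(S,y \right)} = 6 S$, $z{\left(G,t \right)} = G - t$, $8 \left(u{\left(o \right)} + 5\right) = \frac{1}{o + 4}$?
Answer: $\frac{75823}{45} \approx 1685.0$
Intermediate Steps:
$u{\left(o \right)} = -5 + \frac{1}{8 \left(4 + o\right)}$ ($u{\left(o \right)} = -5 + \frac{1}{8 \left(o + 4\right)} = -5 + \frac{1}{8 \left(4 + o\right)}$)
$M{\left(v \right)} = - v + \frac{5}{v}$ ($M{\left(v \right)} = \frac{\left(-5\right) \left(-1\right)}{v} - v = \frac{5}{v} - v = - v + \frac{5}{v}$)
$\left(M{\left(9 \right)} + b{\left(u{\left(1 \right)},4 \right)}\right) \left(-44\right) = \left(\left(\left(-1\right) 9 + \frac{5}{9}\right) + 6 \frac{-159 - 40}{8 \left(4 + 1\right)}\right) \left(-44\right) = \left(\left(-9 + 5 \cdot \frac{1}{9}\right) + 6 \frac{-159 - 40}{8 \cdot 5}\right) \left(-44\right) = \left(\left(-9 + \frac{5}{9}\right) + 6 \cdot \frac{1}{8} \cdot \frac{1}{5} \left(-199\right)\right) \left(-44\right) = \left(- \frac{76}{9} + 6 \left(- \frac{199}{40}\right)\right) \left(-44\right) = \left(- \frac{76}{9} - \frac{597}{20}\right) \left(-44\right) = \left(- \frac{6893}{180}\right) \left(-44\right) = \frac{75823}{45}$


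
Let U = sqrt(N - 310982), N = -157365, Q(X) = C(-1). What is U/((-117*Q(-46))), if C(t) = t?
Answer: I*sqrt(468347)/117 ≈ 5.8492*I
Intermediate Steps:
Q(X) = -1
U = I*sqrt(468347) (U = sqrt(-157365 - 310982) = sqrt(-468347) = I*sqrt(468347) ≈ 684.36*I)
U/((-117*Q(-46))) = (I*sqrt(468347))/((-117*(-1))) = (I*sqrt(468347))/117 = (I*sqrt(468347))*(1/117) = I*sqrt(468347)/117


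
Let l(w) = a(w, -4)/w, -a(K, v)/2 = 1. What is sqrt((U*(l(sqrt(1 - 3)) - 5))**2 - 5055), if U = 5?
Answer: sqrt(-4480 - 250*I*sqrt(2)) ≈ 2.6391 - 66.985*I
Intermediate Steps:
a(K, v) = -2 (a(K, v) = -2*1 = -2)
l(w) = -2/w
sqrt((U*(l(sqrt(1 - 3)) - 5))**2 - 5055) = sqrt((5*(-2/sqrt(1 - 3) - 5))**2 - 5055) = sqrt((5*(-2*(-I*sqrt(2)/2) - 5))**2 - 5055) = sqrt((5*(-(-1)*I*sqrt(2) - 5))**2 - 5055) = sqrt((5*(I*sqrt(2) - 5))**2 - 5055) = sqrt((5*(-5 + I*sqrt(2)))**2 - 5055) = sqrt((-25 + 5*I*sqrt(2))**2 - 5055) = sqrt(-5055 + (-25 + 5*I*sqrt(2))**2)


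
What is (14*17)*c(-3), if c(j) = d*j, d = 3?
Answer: -2142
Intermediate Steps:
c(j) = 3*j
(14*17)*c(-3) = (14*17)*(3*(-3)) = 238*(-9) = -2142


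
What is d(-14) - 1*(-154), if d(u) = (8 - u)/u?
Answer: 1067/7 ≈ 152.43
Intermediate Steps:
d(u) = (8 - u)/u
d(-14) - 1*(-154) = (8 - 1*(-14))/(-14) - 1*(-154) = -(8 + 14)/14 + 154 = -1/14*22 + 154 = -11/7 + 154 = 1067/7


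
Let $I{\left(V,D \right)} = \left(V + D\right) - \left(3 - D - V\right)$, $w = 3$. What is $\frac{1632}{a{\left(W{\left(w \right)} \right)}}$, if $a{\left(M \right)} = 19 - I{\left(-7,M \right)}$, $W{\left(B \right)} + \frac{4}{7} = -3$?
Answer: $\frac{5712}{151} \approx 37.828$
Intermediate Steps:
$W{\left(B \right)} = - \frac{25}{7}$ ($W{\left(B \right)} = - \frac{4}{7} - 3 = - \frac{25}{7}$)
$I{\left(V,D \right)} = -3 + 2 D + 2 V$ ($I{\left(V,D \right)} = \left(D + V\right) - \left(3 - D - V\right) = \left(D + V\right) + \left(-3 + D + V\right) = -3 + 2 D + 2 V$)
$a{\left(M \right)} = 36 - 2 M$ ($a{\left(M \right)} = 19 - \left(-3 + 2 M + 2 \left(-7\right)\right) = 19 - \left(-3 + 2 M - 14\right) = 19 - \left(-17 + 2 M\right) = 36 - 2 M$)
$\frac{1632}{a{\left(W{\left(w \right)} \right)}} = \frac{1632}{36 - - \frac{50}{7}} = \frac{1632}{36 + \frac{50}{7}} = \frac{1632}{\frac{302}{7}} = 1632 \cdot \frac{7}{302} = \frac{5712}{151}$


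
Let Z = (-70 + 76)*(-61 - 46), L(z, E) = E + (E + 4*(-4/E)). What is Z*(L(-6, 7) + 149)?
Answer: -722250/7 ≈ -1.0318e+5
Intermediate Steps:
L(z, E) = -16/E + 2*E (L(z, E) = E + (E - 16/E) = -16/E + 2*E)
Z = -642 (Z = 6*(-107) = -642)
Z*(L(-6, 7) + 149) = -642*((-16/7 + 2*7) + 149) = -642*((-16*⅐ + 14) + 149) = -642*((-16/7 + 14) + 149) = -642*(82/7 + 149) = -642*1125/7 = -722250/7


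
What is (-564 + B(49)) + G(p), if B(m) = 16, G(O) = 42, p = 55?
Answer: -506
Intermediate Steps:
(-564 + B(49)) + G(p) = (-564 + 16) + 42 = -548 + 42 = -506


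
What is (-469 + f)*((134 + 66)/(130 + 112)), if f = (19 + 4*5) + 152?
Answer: -27800/121 ≈ -229.75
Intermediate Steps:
f = 191 (f = (19 + 20) + 152 = 39 + 152 = 191)
(-469 + f)*((134 + 66)/(130 + 112)) = (-469 + 191)*((134 + 66)/(130 + 112)) = -55600/242 = -278*100/121 = -27800/121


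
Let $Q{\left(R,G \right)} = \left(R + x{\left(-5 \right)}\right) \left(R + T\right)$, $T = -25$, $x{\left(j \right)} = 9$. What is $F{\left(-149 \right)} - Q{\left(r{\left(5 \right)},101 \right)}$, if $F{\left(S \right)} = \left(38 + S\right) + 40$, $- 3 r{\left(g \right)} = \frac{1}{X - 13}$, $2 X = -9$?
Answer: $\frac{1701206}{11025} \approx 154.3$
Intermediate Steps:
$X = - \frac{9}{2}$ ($X = \frac{1}{2} \left(-9\right) = - \frac{9}{2} \approx -4.5$)
$r{\left(g \right)} = \frac{2}{105}$ ($r{\left(g \right)} = - \frac{1}{3 \left(- \frac{9}{2} - 13\right)} = - \frac{1}{3 \left(- \frac{35}{2}\right)} = \left(- \frac{1}{3}\right) \left(- \frac{2}{35}\right) = \frac{2}{105}$)
$F{\left(S \right)} = 78 + S$
$Q{\left(R,G \right)} = \left(-25 + R\right) \left(9 + R\right)$ ($Q{\left(R,G \right)} = \left(R + 9\right) \left(R - 25\right) = \left(9 + R\right) \left(-25 + R\right) = \left(-25 + R\right) \left(9 + R\right)$)
$F{\left(-149 \right)} - Q{\left(r{\left(5 \right)},101 \right)} = \left(78 - 149\right) - \left(-225 + \left(\frac{2}{105}\right)^{2} - \frac{32}{105}\right) = -71 - \left(-225 + \frac{4}{11025} - \frac{32}{105}\right) = -71 - - \frac{2483981}{11025} = -71 + \frac{2483981}{11025} = \frac{1701206}{11025}$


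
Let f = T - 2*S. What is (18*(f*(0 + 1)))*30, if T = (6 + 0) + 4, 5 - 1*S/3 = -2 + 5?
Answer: -1080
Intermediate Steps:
S = 6 (S = 15 - 3*(-2 + 5) = 15 - 3*3 = 15 - 9 = 6)
T = 10 (T = 6 + 4 = 10)
f = -2 (f = 10 - 2*6 = 10 - 12 = -2)
(18*(f*(0 + 1)))*30 = (18*(-2*(0 + 1)))*30 = (18*(-2*1))*30 = (18*(-2))*30 = -36*30 = -1080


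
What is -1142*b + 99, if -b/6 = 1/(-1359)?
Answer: 42563/453 ≈ 93.958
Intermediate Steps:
b = 2/453 (b = -6/(-1359) = -6*(-1/1359) = 2/453 ≈ 0.0044150)
-1142*b + 99 = -1142*2/453 + 99 = -2284/453 + 99 = 42563/453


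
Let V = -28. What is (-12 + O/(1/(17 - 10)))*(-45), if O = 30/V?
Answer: 1755/2 ≈ 877.50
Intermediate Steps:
O = -15/14 (O = 30/(-28) = 30*(-1/28) = -15/14 ≈ -1.0714)
(-12 + O/(1/(17 - 10)))*(-45) = (-12 - 15/(14*(1/(17 - 10))))*(-45) = (-12 - 15/(14*(1/7)))*(-45) = (-12 - 15/(14*⅐))*(-45) = (-12 - 15/14*7)*(-45) = (-12 - 15/2)*(-45) = -39/2*(-45) = 1755/2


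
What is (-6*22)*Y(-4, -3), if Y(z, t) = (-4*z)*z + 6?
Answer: 7656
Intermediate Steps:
Y(z, t) = 6 - 4*z² (Y(z, t) = -4*z² + 6 = 6 - 4*z²)
(-6*22)*Y(-4, -3) = (-6*22)*(6 - 4*(-4)²) = -132*(6 - 4*16) = -132*(6 - 64) = -132*(-58) = 7656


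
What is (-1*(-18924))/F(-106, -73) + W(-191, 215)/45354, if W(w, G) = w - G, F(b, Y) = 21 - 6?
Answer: 143045501/113385 ≈ 1261.6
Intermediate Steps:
F(b, Y) = 15
(-1*(-18924))/F(-106, -73) + W(-191, 215)/45354 = -1*(-18924)/15 + (-191 - 1*215)/45354 = 18924*(1/15) + (-191 - 215)*(1/45354) = 6308/5 - 406*1/45354 = 6308/5 - 203/22677 = 143045501/113385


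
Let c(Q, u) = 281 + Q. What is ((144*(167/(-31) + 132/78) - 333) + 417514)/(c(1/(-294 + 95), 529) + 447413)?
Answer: 33413995873/35903715315 ≈ 0.93066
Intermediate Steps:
((144*(167/(-31) + 132/78) - 333) + 417514)/(c(1/(-294 + 95), 529) + 447413) = ((144*(167/(-31) + 132/78) - 333) + 417514)/((281 + 1/(-294 + 95)) + 447413) = ((144*(167*(-1/31) + 132*(1/78)) - 333) + 417514)/((281 + 1/(-199)) + 447413) = ((144*(-167/31 + 22/13) - 333) + 417514)/((281 - 1/199) + 447413) = ((144*(-1489/403) - 333) + 417514)/(55918/199 + 447413) = ((-214416/403 - 333) + 417514)/(89091105/199) = (-348615/403 + 417514)*(199/89091105) = (167909527/403)*(199/89091105) = 33413995873/35903715315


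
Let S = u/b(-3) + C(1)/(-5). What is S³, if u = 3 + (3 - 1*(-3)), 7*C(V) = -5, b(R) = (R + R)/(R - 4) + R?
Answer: -2863288/42875 ≈ -66.782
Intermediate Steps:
b(R) = R + 2*R/(-4 + R) (b(R) = (2*R)/(-4 + R) + R = 2*R/(-4 + R) + R = R + 2*R/(-4 + R))
C(V) = -5/7 (C(V) = (⅐)*(-5) = -5/7)
u = 9 (u = 3 + (3 + 3) = 3 + 6 = 9)
S = -142/35 (S = 9/((-3*(-2 - 3)/(-4 - 3))) - 5/7/(-5) = 9/((-3*(-5)/(-7))) - 5/7*(-⅕) = 9/((-3*(-⅐)*(-5))) + ⅐ = 9/(-15/7) + ⅐ = 9*(-7/15) + ⅐ = -21/5 + ⅐ = -142/35 ≈ -4.0571)
S³ = (-142/35)³ = -2863288/42875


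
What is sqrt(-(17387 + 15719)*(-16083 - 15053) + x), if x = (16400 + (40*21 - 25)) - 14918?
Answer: sqrt(1030790713) ≈ 32106.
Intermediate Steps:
x = 2297 (x = (16400 + (840 - 25)) - 14918 = (16400 + 815) - 14918 = 17215 - 14918 = 2297)
sqrt(-(17387 + 15719)*(-16083 - 15053) + x) = sqrt(-(17387 + 15719)*(-16083 - 15053) + 2297) = sqrt(-33106*(-31136) + 2297) = sqrt(-1*(-1030788416) + 2297) = sqrt(1030788416 + 2297) = sqrt(1030790713)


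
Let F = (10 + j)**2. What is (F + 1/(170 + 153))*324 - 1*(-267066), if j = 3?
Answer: 103948830/323 ≈ 3.2182e+5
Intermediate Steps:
F = 169 (F = (10 + 3)**2 = 13**2 = 169)
(F + 1/(170 + 153))*324 - 1*(-267066) = (169 + 1/(170 + 153))*324 - 1*(-267066) = (169 + 1/323)*324 + 267066 = (54588/323)*324 + 267066 = 17686512/323 + 267066 = 103948830/323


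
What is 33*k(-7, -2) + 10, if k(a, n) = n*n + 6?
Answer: 340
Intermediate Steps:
k(a, n) = 6 + n² (k(a, n) = n² + 6 = 6 + n²)
33*k(-7, -2) + 10 = 33*(6 + (-2)²) + 10 = 33*(6 + 4) + 10 = 33*10 + 10 = 330 + 10 = 340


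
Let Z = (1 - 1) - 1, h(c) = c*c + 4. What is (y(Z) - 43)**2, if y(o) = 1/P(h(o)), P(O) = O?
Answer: 45796/25 ≈ 1831.8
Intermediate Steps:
h(c) = 4 + c**2 (h(c) = c**2 + 4 = 4 + c**2)
Z = -1 (Z = 0 - 1 = -1)
y(o) = 1/(4 + o**2)
(y(Z) - 43)**2 = (1/(4 + (-1)**2) - 43)**2 = (1/(4 + 1) - 43)**2 = (1/5 - 43)**2 = (-214/5)**2 = 45796/25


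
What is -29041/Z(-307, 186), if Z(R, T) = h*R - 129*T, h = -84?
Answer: -29041/1794 ≈ -16.188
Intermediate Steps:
Z(R, T) = -129*T - 84*R (Z(R, T) = -84*R - 129*T = -129*T - 84*R)
-29041/Z(-307, 186) = -29041/(-129*186 - 84*(-307)) = -29041/(-23994 + 25788) = -29041/1794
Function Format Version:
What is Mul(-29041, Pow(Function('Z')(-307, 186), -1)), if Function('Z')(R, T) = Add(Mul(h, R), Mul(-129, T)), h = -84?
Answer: Rational(-29041, 1794) ≈ -16.188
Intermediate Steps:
Function('Z')(R, T) = Add(Mul(-129, T), Mul(-84, R)) (Function('Z')(R, T) = Add(Mul(-84, R), Mul(-129, T)) = Add(Mul(-129, T), Mul(-84, R)))
Mul(-29041, Pow(Function('Z')(-307, 186), -1)) = Mul(-29041, Pow(Add(Mul(-129, 186), Mul(-84, -307)), -1)) = Mul(-29041, Pow(Add(-23994, 25788), -1)) = Mul(-29041, Pow(1794, -1)) = Mul(-29041, Rational(1, 1794)) = Rational(-29041, 1794)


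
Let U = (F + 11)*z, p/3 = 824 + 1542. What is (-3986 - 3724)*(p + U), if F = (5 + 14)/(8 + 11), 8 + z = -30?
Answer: -51209820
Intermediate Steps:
z = -38 (z = -8 - 30 = -38)
p = 7098 (p = 3*(824 + 1542) = 3*2366 = 7098)
F = 1 (F = 19/19 = 19*(1/19) = 1)
U = -456 (U = (1 + 11)*(-38) = 12*(-38) = -456)
(-3986 - 3724)*(p + U) = (-3986 - 3724)*(7098 - 456) = -7710*6642 = -51209820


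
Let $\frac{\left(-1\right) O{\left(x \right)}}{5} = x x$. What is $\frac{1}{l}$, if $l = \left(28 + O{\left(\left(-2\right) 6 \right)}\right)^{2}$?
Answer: $\frac{1}{478864} \approx 2.0883 \cdot 10^{-6}$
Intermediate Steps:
$O{\left(x \right)} = - 5 x^{2}$ ($O{\left(x \right)} = - 5 x x = - 5 x^{2}$)
$l = 478864$ ($l = \left(28 - 5 \left(\left(-2\right) 6\right)^{2}\right)^{2} = \left(28 - 5 \left(-12\right)^{2}\right)^{2} = \left(28 - 720\right)^{2} = \left(-692\right)^{2} = 478864$)
$\frac{1}{l} = \frac{1}{478864}$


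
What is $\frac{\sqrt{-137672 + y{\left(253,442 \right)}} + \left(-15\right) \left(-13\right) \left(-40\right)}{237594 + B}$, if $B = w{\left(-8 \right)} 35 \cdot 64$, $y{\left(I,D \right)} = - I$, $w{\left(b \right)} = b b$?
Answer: $- \frac{3900}{190477} + \frac{15 i \sqrt{613}}{380954} \approx -0.020475 + 0.00097487 i$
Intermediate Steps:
$w{\left(b \right)} = b^{2}$
$B = 143360$ ($B = \left(-8\right)^{2} \cdot 35 \cdot 64 = 64 \cdot 35 \cdot 64 = 2240 \cdot 64 = 143360$)
$\frac{\sqrt{-137672 + y{\left(253,442 \right)}} + \left(-15\right) \left(-13\right) \left(-40\right)}{237594 + B} = \frac{\sqrt{-137672 - 253} + \left(-15\right) \left(-13\right) \left(-40\right)}{237594 + 143360} = \frac{\sqrt{-137672 - 253} + 195 \left(-40\right)}{380954} = \left(\sqrt{-137925} - 7800\right) \frac{1}{380954} = \left(15 i \sqrt{613} - 7800\right) \frac{1}{380954} = \left(-7800 + 15 i \sqrt{613}\right) \frac{1}{380954} = - \frac{3900}{190477} + \frac{15 i \sqrt{613}}{380954}$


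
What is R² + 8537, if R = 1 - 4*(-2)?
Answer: 8618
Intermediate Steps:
R = 9 (R = 1 + 8 = 9)
R² + 8537 = 9² + 8537 = 81 + 8537 = 8618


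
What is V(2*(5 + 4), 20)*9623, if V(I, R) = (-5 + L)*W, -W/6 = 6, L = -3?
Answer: 2771424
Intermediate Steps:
W = -36 (W = -6*6 = -36)
V(I, R) = 288 (V(I, R) = (-5 - 3)*(-36) = -8*(-36) = 288)
V(2*(5 + 4), 20)*9623 = 288*9623 = 2771424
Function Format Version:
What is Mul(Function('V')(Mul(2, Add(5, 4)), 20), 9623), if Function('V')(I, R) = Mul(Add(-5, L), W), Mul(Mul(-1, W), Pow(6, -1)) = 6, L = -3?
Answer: 2771424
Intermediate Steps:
W = -36 (W = Mul(-6, 6) = -36)
Function('V')(I, R) = 288 (Function('V')(I, R) = Mul(Add(-5, -3), -36) = Mul(-8, -36) = 288)
Mul(Function('V')(Mul(2, Add(5, 4)), 20), 9623) = Mul(288, 9623) = 2771424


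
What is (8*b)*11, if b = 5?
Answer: 440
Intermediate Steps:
(8*b)*11 = (8*5)*11 = 40*11 = 440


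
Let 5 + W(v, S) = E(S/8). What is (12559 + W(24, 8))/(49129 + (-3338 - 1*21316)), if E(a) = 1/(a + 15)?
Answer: 40173/78320 ≈ 0.51293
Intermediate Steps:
E(a) = 1/(15 + a)
W(v, S) = -5 + 1/(15 + S/8)
(12559 + W(24, 8))/(49129 + (-3338 - 1*21316)) = (12559 + (-592 - 5*8)/(120 + 8))/(49129 + (-3338 - 1*21316)) = (12559 + (-592 - 40)/128)/(49129 + (-3338 - 21316)) = (12559 + (1/128)*(-632))/(49129 - 24654) = (12559 - 79/16)/24475 = (200865/16)*(1/24475) = 40173/78320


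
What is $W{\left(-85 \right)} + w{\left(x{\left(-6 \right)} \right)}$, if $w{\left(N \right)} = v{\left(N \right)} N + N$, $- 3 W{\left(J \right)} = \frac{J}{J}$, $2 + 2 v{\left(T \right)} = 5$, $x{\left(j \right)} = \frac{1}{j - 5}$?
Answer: $- \frac{37}{66} \approx -0.56061$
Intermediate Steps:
$x{\left(j \right)} = \frac{1}{-5 + j}$
$v{\left(T \right)} = \frac{3}{2}$ ($v{\left(T \right)} = -1 + \frac{1}{2} \cdot 5 = -1 + \frac{5}{2} = \frac{3}{2}$)
$W{\left(J \right)} = - \frac{1}{3}$ ($W{\left(J \right)} = - \frac{J \frac{1}{J}}{3} = \left(- \frac{1}{3}\right) 1 = - \frac{1}{3}$)
$w{\left(N \right)} = \frac{5 N}{2}$ ($w{\left(N \right)} = \frac{3 N}{2} + N = \frac{5 N}{2}$)
$W{\left(-85 \right)} + w{\left(x{\left(-6 \right)} \right)} = - \frac{1}{3} + \frac{5}{2 \left(-5 - 6\right)} = - \frac{1}{3} + \frac{5}{2 \left(-11\right)} = - \frac{1}{3} + \frac{5}{2} \left(- \frac{1}{11}\right) = - \frac{1}{3} - \frac{5}{22} = - \frac{37}{66}$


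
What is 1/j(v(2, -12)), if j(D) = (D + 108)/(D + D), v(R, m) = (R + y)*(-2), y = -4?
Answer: 1/14 ≈ 0.071429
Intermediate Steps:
v(R, m) = 8 - 2*R (v(R, m) = (R - 4)*(-2) = (-4 + R)*(-2) = 8 - 2*R)
j(D) = (108 + D)/(2*D) (j(D) = (108 + D)/((2*D)) = (108 + D)*(1/(2*D)) = (108 + D)/(2*D))
1/j(v(2, -12)) = 1/((108 + (8 - 2*2))/(2*(8 - 2*2))) = 1/((108 + (8 - 4))/(2*(8 - 4))) = 1/((½)*(108 + 4)/4) = 1/((½)*(¼)*112) = 1/14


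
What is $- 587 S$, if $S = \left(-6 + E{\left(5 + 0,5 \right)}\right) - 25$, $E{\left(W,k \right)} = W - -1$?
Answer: $14675$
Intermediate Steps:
$E{\left(W,k \right)} = 1 + W$ ($E{\left(W,k \right)} = W + 1 = 1 + W$)
$S = -25$ ($S = \left(-6 + \left(1 + \left(5 + 0\right)\right)\right) - 25 = \left(-6 + \left(1 + 5\right)\right) - 25 = \left(-6 + 6\right) - 25 = 0 - 25 = -25$)
$- 587 S = \left(-587\right) \left(-25\right) = 14675$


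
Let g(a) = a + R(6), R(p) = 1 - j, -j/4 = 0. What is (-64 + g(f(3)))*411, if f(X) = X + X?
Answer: -23427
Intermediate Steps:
j = 0 (j = -4*0 = 0)
R(p) = 1 (R(p) = 1 - 1*0 = 1 + 0 = 1)
f(X) = 2*X
g(a) = 1 + a (g(a) = a + 1 = 1 + a)
(-64 + g(f(3)))*411 = (-64 + (1 + 2*3))*411 = (-64 + (1 + 6))*411 = (-64 + 7)*411 = -57*411 = -23427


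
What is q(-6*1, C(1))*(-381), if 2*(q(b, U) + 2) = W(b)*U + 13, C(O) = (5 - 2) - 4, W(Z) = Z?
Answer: -5715/2 ≈ -2857.5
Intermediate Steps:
C(O) = -1 (C(O) = 3 - 4 = -1)
q(b, U) = 9/2 + U*b/2 (q(b, U) = -2 + (b*U + 13)/2 = -2 + (U*b + 13)/2 = -2 + (13 + U*b)/2 = -2 + (13/2 + U*b/2) = 9/2 + U*b/2)
q(-6*1, C(1))*(-381) = (9/2 + (1/2)*(-1)*(-6*1))*(-381) = (9/2 + (1/2)*(-1)*(-6))*(-381) = (9/2 + 3)*(-381) = (15/2)*(-381) = -5715/2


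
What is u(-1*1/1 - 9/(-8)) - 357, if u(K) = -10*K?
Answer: -1433/4 ≈ -358.25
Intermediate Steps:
u(-1*1/1 - 9/(-8)) - 357 = -10*(-1*1/1 - 9/(-8)) - 357 = -10*(-1*1 - 9*(-⅛)) - 357 = -10*(-1 + 9/8) - 357 = -10*⅛ - 357 = -5/4 - 357 = -1433/4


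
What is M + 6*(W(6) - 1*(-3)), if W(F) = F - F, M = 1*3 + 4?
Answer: 25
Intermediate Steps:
M = 7 (M = 3 + 4 = 7)
W(F) = 0
M + 6*(W(6) - 1*(-3)) = 7 + 6*(0 - 1*(-3)) = 7 + 6*(0 + 3) = 7 + 6*3 = 7 + 18 = 25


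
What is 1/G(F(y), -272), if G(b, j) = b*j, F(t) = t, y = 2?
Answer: -1/544 ≈ -0.0018382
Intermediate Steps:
1/G(F(y), -272) = 1/(2*(-272)) = 1/(-544) = -1/544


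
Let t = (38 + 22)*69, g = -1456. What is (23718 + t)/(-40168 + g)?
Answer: -13929/20812 ≈ -0.66928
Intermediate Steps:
t = 4140 (t = 60*69 = 4140)
(23718 + t)/(-40168 + g) = (23718 + 4140)/(-40168 - 1456) = 27858/(-41624) = 27858*(-1/41624) = -13929/20812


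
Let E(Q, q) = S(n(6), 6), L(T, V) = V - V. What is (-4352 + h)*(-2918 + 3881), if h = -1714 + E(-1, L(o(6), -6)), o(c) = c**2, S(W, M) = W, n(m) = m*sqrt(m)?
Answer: -5841558 + 5778*sqrt(6) ≈ -5.8274e+6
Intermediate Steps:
n(m) = m**(3/2)
L(T, V) = 0
E(Q, q) = 6*sqrt(6) (E(Q, q) = 6**(3/2) = 6*sqrt(6))
h = -1714 + 6*sqrt(6) ≈ -1699.3
(-4352 + h)*(-2918 + 3881) = (-4352 + (-1714 + 6*sqrt(6)))*(-2918 + 3881) = (-6066 + 6*sqrt(6))*963 = -5841558 + 5778*sqrt(6)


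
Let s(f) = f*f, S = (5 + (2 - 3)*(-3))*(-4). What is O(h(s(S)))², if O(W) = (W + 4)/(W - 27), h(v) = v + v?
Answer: 4210704/4084441 ≈ 1.0309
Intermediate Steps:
S = -32 (S = (5 - 1*(-3))*(-4) = (5 + 3)*(-4) = 8*(-4) = -32)
s(f) = f²
h(v) = 2*v
O(W) = (4 + W)/(-27 + W)
O(h(s(S)))² = ((4 + 2*(-32)²)/(-27 + 2*(-32)²))² = ((4 + 2*1024)/(-27 + 2*1024))² = ((4 + 2048)/(-27 + 2048))² = (2052/2021)² = 4210704/4084441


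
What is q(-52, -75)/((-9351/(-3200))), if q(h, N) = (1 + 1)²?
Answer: 12800/9351 ≈ 1.3688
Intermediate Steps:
q(h, N) = 4 (q(h, N) = 2² = 4)
q(-52, -75)/((-9351/(-3200))) = 4/((-9351/(-3200))) = 4/((-9351*(-1/3200))) = 4/(9351/3200) = 4*(3200/9351) = 12800/9351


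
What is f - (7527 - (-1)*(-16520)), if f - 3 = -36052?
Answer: -27056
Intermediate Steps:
f = -36049 (f = 3 - 36052 = -36049)
f - (7527 - (-1)*(-16520)) = -36049 - (7527 - (-1)*(-16520)) = -36049 - (7527 - 1*16520) = -36049 - (7527 - 16520) = -36049 - 1*(-8993) = -36049 + 8993 = -27056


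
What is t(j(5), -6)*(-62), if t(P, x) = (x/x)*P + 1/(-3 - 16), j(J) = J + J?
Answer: -11718/19 ≈ -616.74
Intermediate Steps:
j(J) = 2*J
t(P, x) = -1/19 + P (t(P, x) = 1*P + 1/(-19) = P - 1/19 = -1/19 + P)
t(j(5), -6)*(-62) = (-1/19 + 2*5)*(-62) = (-1/19 + 10)*(-62) = (189/19)*(-62) = -11718/19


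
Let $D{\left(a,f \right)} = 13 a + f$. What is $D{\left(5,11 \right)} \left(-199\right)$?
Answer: $-15124$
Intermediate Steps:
$D{\left(a,f \right)} = f + 13 a$
$D{\left(5,11 \right)} \left(-199\right) = \left(11 + 13 \cdot 5\right) \left(-199\right) = \left(11 + 65\right) \left(-199\right) = 76 \left(-199\right) = -15124$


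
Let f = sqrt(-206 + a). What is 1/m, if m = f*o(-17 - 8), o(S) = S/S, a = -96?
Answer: -I*sqrt(302)/302 ≈ -0.057544*I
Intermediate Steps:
f = I*sqrt(302) (f = sqrt(-206 - 96) = sqrt(-302) = I*sqrt(302) ≈ 17.378*I)
o(S) = 1
m = I*sqrt(302) (m = (I*sqrt(302))*1 = I*sqrt(302) ≈ 17.378*I)
1/m = 1/(I*sqrt(302)) = -I*sqrt(302)/302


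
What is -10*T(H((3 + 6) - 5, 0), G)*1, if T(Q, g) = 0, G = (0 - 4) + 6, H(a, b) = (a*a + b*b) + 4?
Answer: 0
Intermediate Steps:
H(a, b) = 4 + a² + b² (H(a, b) = (a² + b²) + 4 = 4 + a² + b²)
G = 2 (G = -4 + 6 = 2)
-10*T(H((3 + 6) - 5, 0), G)*1 = -10*0*1 = 0*1 = 0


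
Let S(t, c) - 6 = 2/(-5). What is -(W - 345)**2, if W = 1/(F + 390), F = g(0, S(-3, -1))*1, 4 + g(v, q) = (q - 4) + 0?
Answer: -447032646025/3755844 ≈ -1.1902e+5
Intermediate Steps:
S(t, c) = 28/5 (S(t, c) = 6 + 2/(-5) = 6 + 2*(-1/5) = 6 - 2/5 = 28/5)
g(v, q) = -8 + q (g(v, q) = -4 + ((q - 4) + 0) = -4 + ((-4 + q) + 0) = -4 + (-4 + q) = -8 + q)
F = -12/5 (F = (-8 + 28/5)*1 = -12/5*1 = -12/5 ≈ -2.4000)
W = 5/1938 (W = 1/(-12/5 + 390) = 1/(1938/5) = 5/1938 ≈ 0.0025800)
-(W - 345)**2 = -(5/1938 - 345)**2 = -(-668605/1938)**2 = -1*447032646025/3755844 = -447032646025/3755844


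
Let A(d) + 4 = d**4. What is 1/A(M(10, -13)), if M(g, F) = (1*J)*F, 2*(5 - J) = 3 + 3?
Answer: 1/456972 ≈ 2.1883e-6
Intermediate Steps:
J = 2 (J = 5 - (3 + 3)/2 = 5 - 1/2*6 = 5 - 3 = 2)
M(g, F) = 2*F (M(g, F) = (1*2)*F = 2*F)
A(d) = -4 + d**4
1/A(M(10, -13)) = 1/(-4 + (2*(-13))**4) = 1/(-4 + (-26)**4) = 1/(-4 + 456976) = 1/456972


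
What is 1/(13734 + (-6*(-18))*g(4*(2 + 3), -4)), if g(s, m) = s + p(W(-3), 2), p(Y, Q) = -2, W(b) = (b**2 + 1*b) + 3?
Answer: 1/15678 ≈ 6.3784e-5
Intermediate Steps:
W(b) = 3 + b + b**2 (W(b) = (b**2 + b) + 3 = (b + b**2) + 3 = 3 + b + b**2)
g(s, m) = -2 + s (g(s, m) = s - 2 = -2 + s)
1/(13734 + (-6*(-18))*g(4*(2 + 3), -4)) = 1/(13734 + (-6*(-18))*(-2 + 4*(2 + 3))) = 1/(13734 + 108*(-2 + 4*5)) = 1/(13734 + 108*(-2 + 20)) = 1/(13734 + 108*18) = 1/(13734 + 1944) = 1/15678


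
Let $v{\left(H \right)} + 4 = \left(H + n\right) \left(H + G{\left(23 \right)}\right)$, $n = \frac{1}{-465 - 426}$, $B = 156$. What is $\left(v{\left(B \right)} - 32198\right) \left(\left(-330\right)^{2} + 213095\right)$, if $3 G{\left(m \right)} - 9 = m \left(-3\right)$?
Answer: $- \frac{3151900220690}{891} \approx -3.5375 \cdot 10^{9}$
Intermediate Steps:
$n = - \frac{1}{891}$ ($n = \frac{1}{-891} = - \frac{1}{891} \approx -0.0011223$)
$G{\left(m \right)} = 3 - m$ ($G{\left(m \right)} = 3 + \frac{m \left(-3\right)}{3} = 3 + \frac{\left(-3\right) m}{3} = 3 - m$)
$v{\left(H \right)} = -4 + \left(-20 + H\right) \left(- \frac{1}{891} + H\right)$ ($v{\left(H \right)} = -4 + \left(H - \frac{1}{891}\right) \left(H + \left(3 - 23\right)\right) = -4 + \left(- \frac{1}{891} + H\right) \left(H + \left(3 - 23\right)\right) = -4 + \left(- \frac{1}{891} + H\right) \left(H - 20\right) = -4 + \left(- \frac{1}{891} + H\right) \left(-20 + H\right) = -4 + \left(-20 + H\right) \left(- \frac{1}{891} + H\right)$)
$\left(v{\left(B \right)} - 32198\right) \left(\left(-330\right)^{2} + 213095\right) = \left(\left(- \frac{3544}{891} + 156^{2} - \frac{926692}{297}\right) - 32198\right) \left(\left(-330\right)^{2} + 213095\right) = \left(\left(- \frac{3544}{891} + 24336 - \frac{926692}{297}\right) - 32198\right) \left(108900 + 213095\right) = \left(\frac{18899756}{891} - 32198\right) 321995 = \left(- \frac{9788662}{891}\right) 321995 = - \frac{3151900220690}{891}$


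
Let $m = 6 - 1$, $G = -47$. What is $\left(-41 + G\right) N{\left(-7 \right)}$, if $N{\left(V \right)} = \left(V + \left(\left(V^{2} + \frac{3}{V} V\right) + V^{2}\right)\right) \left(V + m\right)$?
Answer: $16544$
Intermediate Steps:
$m = 5$
$N{\left(V \right)} = \left(5 + V\right) \left(3 + V + 2 V^{2}\right)$ ($N{\left(V \right)} = \left(V + \left(\left(V^{2} + \frac{3}{V} V\right) + V^{2}\right)\right) \left(V + 5\right) = \left(V + \left(\left(V^{2} + 3\right) + V^{2}\right)\right) \left(5 + V\right) = \left(V + \left(\left(3 + V^{2}\right) + V^{2}\right)\right) \left(5 + V\right) = \left(V + \left(3 + 2 V^{2}\right)\right) \left(5 + V\right) = \left(3 + V + 2 V^{2}\right) \left(5 + V\right) = \left(5 + V\right) \left(3 + V + 2 V^{2}\right)$)
$\left(-41 + G\right) N{\left(-7 \right)} = \left(-41 - 47\right) \left(15 + 2 \left(-7\right)^{3} + 8 \left(-7\right) + 11 \left(-7\right)^{2}\right) = - 88 \left(15 + 2 \left(-343\right) - 56 + 11 \cdot 49\right) = - 88 \left(15 - 686 - 56 + 539\right) = \left(-88\right) \left(-188\right) = 16544$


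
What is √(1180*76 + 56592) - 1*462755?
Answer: -462755 + 4*√9142 ≈ -4.6237e+5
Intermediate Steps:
√(1180*76 + 56592) - 1*462755 = √(89680 + 56592) - 462755 = √146272 - 462755 = 4*√9142 - 462755 = -462755 + 4*√9142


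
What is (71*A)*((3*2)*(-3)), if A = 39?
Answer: -49842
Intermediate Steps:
(71*A)*((3*2)*(-3)) = (71*39)*((3*2)*(-3)) = 2769*(6*(-3)) = 2769*(-18) = -49842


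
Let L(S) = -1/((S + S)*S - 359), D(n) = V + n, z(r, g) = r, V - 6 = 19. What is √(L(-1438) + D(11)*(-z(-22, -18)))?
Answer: √1504883242105727/1378443 ≈ 28.142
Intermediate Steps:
V = 25 (V = 6 + 19 = 25)
D(n) = 25 + n
L(S) = -1/(-359 + 2*S²) (L(S) = -1/((2*S)*S - 359) = -1/(2*S² - 359) = -1/(-359 + 2*S²))
√(L(-1438) + D(11)*(-z(-22, -18))) = √(-1/(-359 + 2*(-1438)²) + (25 + 11)*(-1*(-22))) = √(-1/(-359 + 2*2067844) + 36*22) = √(-1/(-359 + 4135688) + 792) = √(-1/4135329 + 792) = √(3275180567/4135329) = √1504883242105727/1378443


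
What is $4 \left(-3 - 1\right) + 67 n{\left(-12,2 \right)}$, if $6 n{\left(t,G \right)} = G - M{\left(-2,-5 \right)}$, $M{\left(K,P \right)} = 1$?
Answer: $- \frac{29}{6} \approx -4.8333$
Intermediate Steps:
$n{\left(t,G \right)} = - \frac{1}{6} + \frac{G}{6}$ ($n{\left(t,G \right)} = \frac{G - 1}{6} = \frac{-1 + G}{6} = - \frac{1}{6} + \frac{G}{6}$)
$4 \left(-3 - 1\right) + 67 n{\left(-12,2 \right)} = 4 \left(-3 - 1\right) + 67 \left(- \frac{1}{6} + \frac{1}{6} \cdot 2\right) = 4 \left(-4\right) + 67 \left(- \frac{1}{6} + \frac{1}{3}\right) = -16 + 67 \cdot \frac{1}{6} = -16 + \frac{67}{6} = - \frac{29}{6}$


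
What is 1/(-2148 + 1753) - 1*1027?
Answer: -405666/395 ≈ -1027.0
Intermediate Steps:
1/(-2148 + 1753) - 1*1027 = 1/(-395) - 1027 = -1/395 - 1027 = -405666/395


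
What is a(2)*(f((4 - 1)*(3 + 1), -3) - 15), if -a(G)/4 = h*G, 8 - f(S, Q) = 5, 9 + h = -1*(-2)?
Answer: -672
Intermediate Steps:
h = -7 (h = -9 - 1*(-2) = -9 + 2 = -7)
f(S, Q) = 3 (f(S, Q) = 8 - 1*5 = 8 - 5 = 3)
a(G) = 28*G (a(G) = -(-28)*G = 28*G)
a(2)*(f((4 - 1)*(3 + 1), -3) - 15) = (28*2)*(3 - 15) = 56*(-12) = -672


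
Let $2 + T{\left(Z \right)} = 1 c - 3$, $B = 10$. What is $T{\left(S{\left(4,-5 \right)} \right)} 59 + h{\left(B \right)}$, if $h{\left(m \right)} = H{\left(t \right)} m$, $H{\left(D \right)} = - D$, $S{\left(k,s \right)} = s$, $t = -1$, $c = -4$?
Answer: $-521$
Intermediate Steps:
$T{\left(Z \right)} = -9$ ($T{\left(Z \right)} = -2 + \left(1 \left(-4\right) - 3\right) = -2 - 7 = -9$)
$h{\left(m \right)} = m$ ($h{\left(m \right)} = \left(-1\right) \left(-1\right) m = 1 m = m$)
$T{\left(S{\left(4,-5 \right)} \right)} 59 + h{\left(B \right)} = \left(-9\right) 59 + 10 = -531 + 10 = -521$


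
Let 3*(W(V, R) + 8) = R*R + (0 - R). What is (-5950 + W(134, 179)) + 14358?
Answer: 57062/3 ≈ 19021.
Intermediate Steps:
W(V, R) = -8 - R/3 + R²/3 (W(V, R) = -8 + (R*R + (0 - R))/3 = -8 + (R² - R)/3 = -8 + (-R/3 + R²/3) = -8 - R/3 + R²/3)
(-5950 + W(134, 179)) + 14358 = (-5950 + (-8 - ⅓*179 + (⅓)*179²)) + 14358 = (-5950 + (-8 - 179/3 + (⅓)*32041)) + 14358 = (-5950 + (-8 - 179/3 + 32041/3)) + 14358 = (-5950 + 31838/3) + 14358 = 13988/3 + 14358 = 57062/3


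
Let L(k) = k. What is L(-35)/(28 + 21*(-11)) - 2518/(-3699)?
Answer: 91517/107271 ≈ 0.85314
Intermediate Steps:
L(-35)/(28 + 21*(-11)) - 2518/(-3699) = -35/(28 + 21*(-11)) - 2518/(-3699) = -35/(28 - 231) - 2518*(-1/3699) = -35/(-203) + 2518/3699 = -35*(-1/203) + 2518/3699 = 5/29 + 2518/3699 = 91517/107271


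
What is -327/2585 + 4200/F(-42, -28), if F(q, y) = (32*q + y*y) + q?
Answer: -789561/111155 ≈ -7.1032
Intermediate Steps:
F(q, y) = y² + 33*q (F(q, y) = (32*q + y²) + q = (y² + 32*q) + q = y² + 33*q)
-327/2585 + 4200/F(-42, -28) = -327/2585 + 4200/((-28)² + 33*(-42)) = -327*1/2585 + 4200/(784 - 1386) = -327/2585 + 4200/(-602) = -327/2585 + 4200*(-1/602) = -327/2585 - 300/43 = -789561/111155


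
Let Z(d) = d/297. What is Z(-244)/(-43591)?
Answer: 244/12946527 ≈ 1.8847e-5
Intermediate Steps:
Z(d) = d/297 (Z(d) = d*(1/297) = d/297)
Z(-244)/(-43591) = ((1/297)*(-244))/(-43591) = -244/297*(-1/43591) = 244/12946527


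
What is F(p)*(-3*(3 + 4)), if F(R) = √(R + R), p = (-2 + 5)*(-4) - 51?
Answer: -63*I*√14 ≈ -235.72*I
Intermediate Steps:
p = -63 (p = 3*(-4) - 51 = -12 - 51 = -63)
F(R) = √2*√R (F(R) = √(2*R) = √2*√R)
F(p)*(-3*(3 + 4)) = (√2*√(-63))*(-3*(3 + 4)) = (√2*(3*I*√7))*(-3*7) = (3*I*√14)*(-21) = -63*I*√14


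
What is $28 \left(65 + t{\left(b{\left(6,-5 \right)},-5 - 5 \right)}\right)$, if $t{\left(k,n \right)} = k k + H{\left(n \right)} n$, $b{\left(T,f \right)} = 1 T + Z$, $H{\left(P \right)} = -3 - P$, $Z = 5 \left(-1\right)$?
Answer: $-112$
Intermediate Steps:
$Z = -5$
$b{\left(T,f \right)} = -5 + T$ ($b{\left(T,f \right)} = 1 T - 5 = T - 5 = -5 + T$)
$t{\left(k,n \right)} = k^{2} + n \left(-3 - n\right)$ ($t{\left(k,n \right)} = k k + \left(-3 - n\right) n = k^{2} + n \left(-3 - n\right)$)
$28 \left(65 + t{\left(b{\left(6,-5 \right)},-5 - 5 \right)}\right) = 28 \left(65 - \left(- \left(-5 + 6\right)^{2} + \left(-5 - 5\right) \left(3 - 10\right)\right)\right) = 28 \left(65 + \left(1^{2} - \left(-5 - 5\right) \left(3 - 10\right)\right)\right) = 28 \left(65 + \left(1 - - 10 \left(3 - 10\right)\right)\right) = 28 \left(65 + \left(1 - \left(-10\right) \left(-7\right)\right)\right) = 28 \left(65 + \left(1 - 70\right)\right) = 28 \left(65 - 69\right) = 28 \left(-4\right) = -112$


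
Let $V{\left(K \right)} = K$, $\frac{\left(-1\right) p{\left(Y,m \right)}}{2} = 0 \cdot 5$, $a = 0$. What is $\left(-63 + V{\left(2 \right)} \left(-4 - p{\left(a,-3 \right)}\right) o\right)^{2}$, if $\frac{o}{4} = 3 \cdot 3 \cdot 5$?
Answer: $2259009$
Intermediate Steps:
$p{\left(Y,m \right)} = 0$ ($p{\left(Y,m \right)} = - 2 \cdot 0 \cdot 5 = \left(-2\right) 0 = 0$)
$o = 180$ ($o = 4 \cdot 3 \cdot 3 \cdot 5 = 4 \cdot 9 \cdot 5 = 4 \cdot 45 = 180$)
$\left(-63 + V{\left(2 \right)} \left(-4 - p{\left(a,-3 \right)}\right) o\right)^{2} = \left(-63 + 2 \left(-4 - 0\right) 180\right)^{2} = \left(-63 + 2 \left(-4 + 0\right) 180\right)^{2} = \left(-63 + 2 \left(-4\right) 180\right)^{2} = \left(-63 - 1440\right)^{2} = \left(-1503\right)^{2} = 2259009$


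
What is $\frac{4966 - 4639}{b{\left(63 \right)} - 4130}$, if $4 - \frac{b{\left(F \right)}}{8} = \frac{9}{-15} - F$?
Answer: $- \frac{545}{5982} \approx -0.091107$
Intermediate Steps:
$b{\left(F \right)} = \frac{184}{5} + 8 F$ ($b{\left(F \right)} = 32 - 8 \left(\frac{9}{-15} - F\right) = 32 - 8 \left(9 \left(- \frac{1}{15}\right) - F\right) = 32 - 8 \left(- \frac{3}{5} - F\right) = 32 + \left(\frac{24}{5} + 8 F\right) = \frac{184}{5} + 8 F$)
$\frac{4966 - 4639}{b{\left(63 \right)} - 4130} = \frac{4966 - 4639}{\left(\frac{184}{5} + 8 \cdot 63\right) - 4130} = \frac{327}{\left(\frac{184}{5} + 504\right) - 4130} = \frac{327}{\frac{2704}{5} - 4130} = \frac{327}{- \frac{17946}{5}} = 327 \left(- \frac{5}{17946}\right) = - \frac{545}{5982}$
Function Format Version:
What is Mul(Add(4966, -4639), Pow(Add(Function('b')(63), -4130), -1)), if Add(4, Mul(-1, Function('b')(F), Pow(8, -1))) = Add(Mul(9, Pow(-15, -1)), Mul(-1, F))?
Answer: Rational(-545, 5982) ≈ -0.091107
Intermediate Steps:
Function('b')(F) = Add(Rational(184, 5), Mul(8, F)) (Function('b')(F) = Add(32, Mul(-8, Add(Mul(9, Pow(-15, -1)), Mul(-1, F)))) = Add(32, Mul(-8, Add(Mul(9, Rational(-1, 15)), Mul(-1, F)))) = Add(32, Mul(-8, Add(Rational(-3, 5), Mul(-1, F)))) = Add(32, Add(Rational(24, 5), Mul(8, F))) = Add(Rational(184, 5), Mul(8, F)))
Mul(Add(4966, -4639), Pow(Add(Function('b')(63), -4130), -1)) = Mul(Add(4966, -4639), Pow(Add(Add(Rational(184, 5), Mul(8, 63)), -4130), -1)) = Mul(327, Pow(Add(Add(Rational(184, 5), 504), -4130), -1)) = Mul(327, Pow(Add(Rational(2704, 5), -4130), -1)) = Mul(327, Pow(Rational(-17946, 5), -1)) = Mul(327, Rational(-5, 17946)) = Rational(-545, 5982)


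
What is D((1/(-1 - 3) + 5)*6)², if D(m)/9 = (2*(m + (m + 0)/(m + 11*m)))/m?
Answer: 117649/361 ≈ 325.90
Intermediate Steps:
D(m) = 9*(⅙ + 2*m)/m (D(m) = 9*((2*(m + (m + 0)/(m + 11*m)))/m) = 9*((2*(m + m/((12*m))))/m) = 9*((2*(m + m*(1/(12*m))))/m) = 9*((2*(m + 1/12))/m) = 9*((2*(1/12 + m))/m) = 9*((⅙ + 2*m)/m) = 9*(⅙ + 2*m)/m)
D((1/(-1 - 3) + 5)*6)² = (18 + 3/(2*(((1/(-1 - 3) + 5)*6))))² = (18 + 3/(2*(((1/(-4) + 5)*6))))² = (18 + 3/(2*(((-¼ + 5)*6))))² = (18 + 3/(2*(((19/4)*6))))² = (18 + 3/(2*(57/2)))² = (18 + (3/2)*(2/57))² = (18 + 1/19)² = (343/19)² = 117649/361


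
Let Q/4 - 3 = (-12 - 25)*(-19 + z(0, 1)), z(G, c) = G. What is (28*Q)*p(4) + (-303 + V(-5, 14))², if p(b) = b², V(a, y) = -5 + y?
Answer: 1351588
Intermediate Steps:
Q = 2824 (Q = 12 + 4*((-12 - 25)*(-19 + 0)) = 12 + 4*(-37*(-19)) = 12 + 4*703 = 12 + 2812 = 2824)
(28*Q)*p(4) + (-303 + V(-5, 14))² = (28*2824)*4² + (-303 + (-5 + 14))² = 79072*16 + (-303 + 9)² = 1265152 + (-294)² = 1265152 + 86436 = 1351588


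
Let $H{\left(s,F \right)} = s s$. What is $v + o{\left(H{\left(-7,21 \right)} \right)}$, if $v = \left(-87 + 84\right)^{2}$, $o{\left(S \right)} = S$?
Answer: $58$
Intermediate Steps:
$H{\left(s,F \right)} = s^{2}$
$v = 9$ ($v = \left(-3\right)^{2} = 9$)
$v + o{\left(H{\left(-7,21 \right)} \right)} = 9 + \left(-7\right)^{2} = 9 + 49 = 58$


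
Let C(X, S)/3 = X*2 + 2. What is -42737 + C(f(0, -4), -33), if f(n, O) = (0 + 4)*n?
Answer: -42731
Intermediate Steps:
f(n, O) = 4*n
C(X, S) = 6 + 6*X (C(X, S) = 3*(X*2 + 2) = 3*(2*X + 2) = 3*(2 + 2*X) = 6 + 6*X)
-42737 + C(f(0, -4), -33) = -42737 + (6 + 6*(4*0)) = -42737 + (6 + 6*0) = -42737 + (6 + 0) = -42737 + 6 = -42731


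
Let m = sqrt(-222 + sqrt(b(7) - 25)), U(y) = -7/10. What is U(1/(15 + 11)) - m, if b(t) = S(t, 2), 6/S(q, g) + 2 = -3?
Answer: -7/10 - sqrt(-5550 + 5*I*sqrt(655))/5 ≈ -0.87176 - 14.901*I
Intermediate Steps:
S(q, g) = -6/5 (S(q, g) = 6/(-2 - 3) = 6/(-5) = 6*(-1/5) = -6/5)
b(t) = -6/5
U(y) = -7/10 (U(y) = -7*1/10 = -7/10)
m = sqrt(-222 + I*sqrt(655)/5) (m = sqrt(-222 + sqrt(-6/5 - 25)) = sqrt(-222 + sqrt(-131/5)) = sqrt(-222 + I*sqrt(655)/5) ≈ 0.1718 + 14.901*I)
U(1/(15 + 11)) - m = -7/10 - sqrt(-5550 + 5*I*sqrt(655))/5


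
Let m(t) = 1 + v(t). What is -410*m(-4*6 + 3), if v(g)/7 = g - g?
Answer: -410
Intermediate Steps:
v(g) = 0 (v(g) = 7*(g - g) = 7*0 = 0)
m(t) = 1 (m(t) = 1 + 0 = 1)
-410*m(-4*6 + 3) = -410*1 = -410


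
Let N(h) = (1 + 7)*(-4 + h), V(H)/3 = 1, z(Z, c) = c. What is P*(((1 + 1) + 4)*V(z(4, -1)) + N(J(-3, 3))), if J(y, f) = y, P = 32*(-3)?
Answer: 3648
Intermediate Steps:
V(H) = 3 (V(H) = 3*1 = 3)
P = -96
N(h) = -32 + 8*h (N(h) = 8*(-4 + h) = -32 + 8*h)
P*(((1 + 1) + 4)*V(z(4, -1)) + N(J(-3, 3))) = -96*(((1 + 1) + 4)*3 + (-32 + 8*(-3))) = -96*((2 + 4)*3 + (-32 - 24)) = -96*(6*3 - 56) = -96*(18 - 56) = -96*(-38) = 3648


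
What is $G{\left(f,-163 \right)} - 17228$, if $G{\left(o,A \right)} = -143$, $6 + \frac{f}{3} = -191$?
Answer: $-17371$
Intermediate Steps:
$f = -591$ ($f = -18 + 3 \left(-191\right) = -18 - 573 = -591$)
$G{\left(f,-163 \right)} - 17228 = -143 - 17228 = -17371$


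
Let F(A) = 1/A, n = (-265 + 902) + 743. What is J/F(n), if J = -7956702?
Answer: -10980248760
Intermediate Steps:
n = 1380 (n = 637 + 743 = 1380)
J/F(n) = -7956702/(1/1380) = -7956702/1/1380 = -7956702*1380 = -10980248760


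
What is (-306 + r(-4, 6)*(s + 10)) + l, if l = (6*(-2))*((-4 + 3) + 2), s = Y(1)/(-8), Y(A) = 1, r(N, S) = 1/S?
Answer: -15185/48 ≈ -316.35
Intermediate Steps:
s = -⅛ (s = 1/(-8) = 1*(-⅛) = -⅛ ≈ -0.12500)
l = -12 (l = -12*(-1 + 2) = -12*1 = -12)
(-306 + r(-4, 6)*(s + 10)) + l = (-306 + (-⅛ + 10)/6) - 12 = (-306 + (⅙)*(79/8)) - 12 = (-306 + 79/48) - 12 = -14609/48 - 12 = -15185/48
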